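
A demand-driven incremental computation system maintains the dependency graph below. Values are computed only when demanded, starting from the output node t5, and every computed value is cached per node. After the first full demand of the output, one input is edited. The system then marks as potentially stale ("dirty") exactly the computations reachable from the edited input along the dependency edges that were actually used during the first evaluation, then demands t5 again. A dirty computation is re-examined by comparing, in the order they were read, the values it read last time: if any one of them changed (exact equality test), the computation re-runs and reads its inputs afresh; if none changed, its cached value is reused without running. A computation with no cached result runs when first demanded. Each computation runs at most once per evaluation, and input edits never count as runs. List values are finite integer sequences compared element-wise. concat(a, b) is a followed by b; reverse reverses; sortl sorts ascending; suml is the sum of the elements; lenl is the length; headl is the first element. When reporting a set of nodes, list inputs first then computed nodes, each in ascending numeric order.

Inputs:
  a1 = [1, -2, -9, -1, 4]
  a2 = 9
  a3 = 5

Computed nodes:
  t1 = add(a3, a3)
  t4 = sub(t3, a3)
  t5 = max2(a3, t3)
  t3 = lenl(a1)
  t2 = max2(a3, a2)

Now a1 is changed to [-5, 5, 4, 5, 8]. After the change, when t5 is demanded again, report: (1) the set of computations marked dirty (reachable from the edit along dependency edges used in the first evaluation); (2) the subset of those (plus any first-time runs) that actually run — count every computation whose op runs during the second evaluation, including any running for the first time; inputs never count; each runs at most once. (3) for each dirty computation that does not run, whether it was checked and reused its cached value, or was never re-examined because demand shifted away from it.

First evaluation (everything demanded from the output):
  t3 = lenl([1, -2, -9, -1, 4]) = 5
  t5 = max2(5, 5) = 5

Propagation after the edit:
  t3: runs — a1 [1, -2, -9, -1, 4]->[-5, 5, 4, 5, 8]; result 5 (same value as before).
  t5: checked — values it read are unchanged (a3 unchanged, t3 unchanged); reused cached 5 without running.

Key observation: the change is absorbed at t3 — it re-runs but produces the same value, and the output's value is unchanged.

Marked dirty: t3, t5.
Computations that run: t3 — 1 in total.
Checked but reused from cache: t5.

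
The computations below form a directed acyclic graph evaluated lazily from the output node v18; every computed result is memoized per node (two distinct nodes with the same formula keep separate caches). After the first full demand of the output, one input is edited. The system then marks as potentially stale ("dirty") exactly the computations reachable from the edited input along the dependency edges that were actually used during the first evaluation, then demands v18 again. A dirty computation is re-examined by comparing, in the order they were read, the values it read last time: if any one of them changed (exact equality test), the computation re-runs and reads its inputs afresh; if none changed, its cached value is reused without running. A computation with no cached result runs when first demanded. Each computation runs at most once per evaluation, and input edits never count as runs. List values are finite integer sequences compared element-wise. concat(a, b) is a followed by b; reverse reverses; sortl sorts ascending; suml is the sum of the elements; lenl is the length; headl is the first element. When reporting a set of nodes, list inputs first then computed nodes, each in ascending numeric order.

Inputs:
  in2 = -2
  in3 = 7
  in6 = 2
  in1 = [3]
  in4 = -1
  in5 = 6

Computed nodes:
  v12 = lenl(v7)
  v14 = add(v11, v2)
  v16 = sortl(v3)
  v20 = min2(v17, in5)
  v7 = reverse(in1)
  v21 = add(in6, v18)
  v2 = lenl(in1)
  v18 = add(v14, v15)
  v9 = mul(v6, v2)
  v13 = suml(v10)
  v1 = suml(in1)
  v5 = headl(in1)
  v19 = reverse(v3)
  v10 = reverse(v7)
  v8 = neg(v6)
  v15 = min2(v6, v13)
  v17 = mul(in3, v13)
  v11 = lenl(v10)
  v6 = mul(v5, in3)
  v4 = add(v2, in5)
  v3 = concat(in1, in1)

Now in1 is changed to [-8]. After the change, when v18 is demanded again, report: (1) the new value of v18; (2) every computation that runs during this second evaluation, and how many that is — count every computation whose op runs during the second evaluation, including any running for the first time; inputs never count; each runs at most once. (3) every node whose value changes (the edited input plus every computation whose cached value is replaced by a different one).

Demanding v18 again yields -54.
9 computations run: v2, v5, v6, v7, v10, v11, v13, v15, v18.
The nodes whose values change: in1, v5, v6, v7, v10, v13, v15, v18.
Note where the cutoff bites: v14 is checked, finds nothing changed, and keeps its cache.

First demand of the output computes:
  v2 = lenl([3]) = 1
  v5 = headl([3]) = 3
  v6 = mul(3, 7) = 21
  v7 = reverse([3]) = [3]
  v10 = reverse([3]) = [3]
  v11 = lenl([3]) = 1
  v13 = suml([3]) = 3
  v14 = add(1, 1) = 2
  v15 = min2(21, 3) = 3
  v18 = add(2, 3) = 5

After the edit, cleaning proceeds:
  v2: a read changed (in1 [3]->[-8]) — executes, giving 1 — identical to its old value.
  v5: a read changed (in1 [3]->[-8]) — executes, giving -8.
  v6: a read changed (v5 3->-8) — executes, giving -56.
  v7: a read changed (in1 [3]->[-8]) — executes, giving [-8].
  v10: a read changed (v7 [3]->[-8]) — executes, giving [-8].
  v11: a read changed (v10 [3]->[-8]) — executes, giving 1 — identical to its old value.
  v13: a read changed (v10 [3]->[-8]) — executes, giving -8.
  v14: dirty, but its reads are unchanged (v11 unchanged, v2 unchanged); cached 2 stands.
  v15: a read changed (v6 21->-56; v13 3->-8) — executes, giving -56.
  v18: a read changed (v15 3->-56) — executes, giving -54.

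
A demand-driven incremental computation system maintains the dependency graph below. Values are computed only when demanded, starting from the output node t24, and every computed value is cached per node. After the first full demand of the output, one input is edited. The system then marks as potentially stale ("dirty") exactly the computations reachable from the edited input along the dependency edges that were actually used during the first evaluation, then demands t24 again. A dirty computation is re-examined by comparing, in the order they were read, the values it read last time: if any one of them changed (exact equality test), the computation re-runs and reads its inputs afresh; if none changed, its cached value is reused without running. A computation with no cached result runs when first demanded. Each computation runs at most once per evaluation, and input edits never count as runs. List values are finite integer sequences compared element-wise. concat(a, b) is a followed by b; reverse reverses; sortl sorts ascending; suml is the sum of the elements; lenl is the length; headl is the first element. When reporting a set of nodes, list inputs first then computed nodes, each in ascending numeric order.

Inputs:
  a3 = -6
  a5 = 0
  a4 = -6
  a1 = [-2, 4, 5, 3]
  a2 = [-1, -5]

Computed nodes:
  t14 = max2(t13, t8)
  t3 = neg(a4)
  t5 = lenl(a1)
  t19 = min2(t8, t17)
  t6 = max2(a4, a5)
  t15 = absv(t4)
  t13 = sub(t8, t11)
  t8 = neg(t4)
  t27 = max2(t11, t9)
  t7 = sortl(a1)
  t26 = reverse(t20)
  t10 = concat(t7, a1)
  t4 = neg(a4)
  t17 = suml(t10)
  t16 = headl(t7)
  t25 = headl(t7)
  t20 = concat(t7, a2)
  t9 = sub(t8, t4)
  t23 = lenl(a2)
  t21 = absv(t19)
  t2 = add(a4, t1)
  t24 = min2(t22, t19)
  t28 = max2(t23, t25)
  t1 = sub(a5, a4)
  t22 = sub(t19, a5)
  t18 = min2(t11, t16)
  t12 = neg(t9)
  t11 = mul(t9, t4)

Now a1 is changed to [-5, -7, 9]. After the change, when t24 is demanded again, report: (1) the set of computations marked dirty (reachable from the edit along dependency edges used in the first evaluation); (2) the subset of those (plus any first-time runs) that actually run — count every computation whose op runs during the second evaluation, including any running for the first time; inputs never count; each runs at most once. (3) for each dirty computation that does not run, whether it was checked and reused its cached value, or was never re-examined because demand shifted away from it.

Marked dirty: t7, t10, t17, t19, t22, t24.
Computations that run: t7, t10, t17, t19 — 4 in total.
Checked but reused from cache: t22, t24.
Key observation: the change is absorbed at t19 — it re-runs but produces the same value, and the output's value is unchanged.

First evaluation (everything demanded from the output):
  t4 = neg(-6) = 6
  t7 = sortl([-2, 4, 5, 3]) = [-2, 3, 4, 5]
  t8 = neg(6) = -6
  t10 = concat([-2, 3, 4, 5], [-2, 4, 5, 3]) = [-2, 3, 4, 5, -2, 4, 5, 3]
  t17 = suml([-2, 3, 4, 5, -2, 4, 5, 3]) = 20
  t19 = min2(-6, 20) = -6
  t22 = sub(-6, 0) = -6
  t24 = min2(-6, -6) = -6

Propagation after the edit:
  t7: runs — a1 [-2, 4, 5, 3]->[-5, -7, 9]; result [-7, -5, 9].
  t10: runs — t7 [-2, 3, 4, 5]->[-7, -5, 9]; a1 [-2, 4, 5, 3]->[-5, -7, 9]; result [-7, -5, 9, -5, -7, 9].
  t17: runs — t10 [-2, 3, 4, 5, -2, 4, 5, 3]->[-7, -5, 9, -5, -7, 9]; result -6.
  t19: runs — t17 20->-6; result -6 (same value as before).
  t22: checked — values it read are unchanged (t19 unchanged, a5 unchanged); reused cached -6 without running.
  t24: checked — values it read are unchanged (t22 unchanged, t19 unchanged); reused cached -6 without running.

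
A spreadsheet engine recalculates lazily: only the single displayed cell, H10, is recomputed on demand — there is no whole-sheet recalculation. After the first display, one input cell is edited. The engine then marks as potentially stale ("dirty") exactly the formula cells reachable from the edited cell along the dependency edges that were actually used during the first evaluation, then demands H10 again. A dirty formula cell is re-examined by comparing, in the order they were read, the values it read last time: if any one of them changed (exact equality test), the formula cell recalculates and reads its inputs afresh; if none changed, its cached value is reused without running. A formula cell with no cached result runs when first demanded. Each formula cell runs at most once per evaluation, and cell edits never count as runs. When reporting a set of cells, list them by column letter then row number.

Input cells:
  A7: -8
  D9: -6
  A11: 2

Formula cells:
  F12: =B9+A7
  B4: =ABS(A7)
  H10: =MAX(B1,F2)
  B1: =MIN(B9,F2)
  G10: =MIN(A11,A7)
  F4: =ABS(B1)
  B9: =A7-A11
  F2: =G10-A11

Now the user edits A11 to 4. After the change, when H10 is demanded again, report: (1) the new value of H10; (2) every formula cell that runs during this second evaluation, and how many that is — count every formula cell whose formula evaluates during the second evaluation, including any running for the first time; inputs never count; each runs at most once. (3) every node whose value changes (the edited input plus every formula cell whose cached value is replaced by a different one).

New value of H10: -12.
Formula cells that run: B1, B9, F2, G10, H10 — 5 in total.
Values that change: A11, B1, B9, F2, H10.

First evaluation (everything demanded from the output):
  B9 = -8 - 2 = -10
  G10 = MIN(2, -8) = -8
  F2 = -8 - 2 = -10
  B1 = MIN(-10, -10) = -10
  H10 = MAX(-10, -10) = -10

Propagation after the edit:
  B9: runs — A11 2->4; result -12.
  G10: runs — A11 2->4; result -8 (same value as before).
  F2: runs — A11 2->4; result -12.
  B1: runs — B9 -10->-12; F2 -10->-12; result -12.
  H10: runs — B1 -10->-12; F2 -10->-12; result -12.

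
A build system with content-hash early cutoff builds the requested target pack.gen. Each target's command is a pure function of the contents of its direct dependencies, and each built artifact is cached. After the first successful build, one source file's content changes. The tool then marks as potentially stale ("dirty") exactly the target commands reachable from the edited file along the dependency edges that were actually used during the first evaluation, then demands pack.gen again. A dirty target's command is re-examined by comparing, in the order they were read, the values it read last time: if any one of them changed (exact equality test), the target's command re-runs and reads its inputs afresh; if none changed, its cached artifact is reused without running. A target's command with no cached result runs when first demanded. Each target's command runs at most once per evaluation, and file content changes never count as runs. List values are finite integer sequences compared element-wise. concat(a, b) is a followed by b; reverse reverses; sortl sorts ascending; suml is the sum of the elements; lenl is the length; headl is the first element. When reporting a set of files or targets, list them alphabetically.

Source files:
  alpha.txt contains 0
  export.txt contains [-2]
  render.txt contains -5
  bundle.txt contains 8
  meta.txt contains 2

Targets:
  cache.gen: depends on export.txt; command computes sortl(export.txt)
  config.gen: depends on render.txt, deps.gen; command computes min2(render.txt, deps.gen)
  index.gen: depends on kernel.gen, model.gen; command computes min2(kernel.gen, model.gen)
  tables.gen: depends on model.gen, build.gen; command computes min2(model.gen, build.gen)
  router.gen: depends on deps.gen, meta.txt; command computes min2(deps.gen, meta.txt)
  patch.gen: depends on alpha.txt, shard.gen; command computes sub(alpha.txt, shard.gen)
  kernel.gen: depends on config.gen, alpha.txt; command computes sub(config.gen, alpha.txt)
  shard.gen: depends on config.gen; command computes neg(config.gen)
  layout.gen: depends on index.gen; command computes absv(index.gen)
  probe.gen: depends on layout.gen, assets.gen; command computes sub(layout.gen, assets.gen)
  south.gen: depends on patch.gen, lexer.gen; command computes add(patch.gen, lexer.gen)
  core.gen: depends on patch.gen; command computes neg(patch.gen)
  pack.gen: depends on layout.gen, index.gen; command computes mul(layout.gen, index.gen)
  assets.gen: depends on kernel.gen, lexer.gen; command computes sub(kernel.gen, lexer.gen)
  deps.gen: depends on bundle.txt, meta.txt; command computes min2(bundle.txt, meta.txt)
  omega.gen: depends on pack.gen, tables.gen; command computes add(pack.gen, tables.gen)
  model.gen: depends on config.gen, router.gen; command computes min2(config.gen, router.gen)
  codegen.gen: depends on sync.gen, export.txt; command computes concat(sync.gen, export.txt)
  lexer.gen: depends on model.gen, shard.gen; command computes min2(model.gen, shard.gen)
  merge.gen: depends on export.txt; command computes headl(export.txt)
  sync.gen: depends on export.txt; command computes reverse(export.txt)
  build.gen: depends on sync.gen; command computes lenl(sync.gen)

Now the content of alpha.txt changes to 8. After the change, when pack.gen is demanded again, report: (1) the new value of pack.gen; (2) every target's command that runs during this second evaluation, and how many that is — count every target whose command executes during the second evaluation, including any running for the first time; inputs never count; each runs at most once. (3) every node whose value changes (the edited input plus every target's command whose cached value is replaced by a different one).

New value of pack.gen: -169.
Target commands that run: index.gen, kernel.gen, layout.gen, pack.gen — 4 in total.
Values that change: alpha.txt, index.gen, kernel.gen, layout.gen, pack.gen.

First evaluation (everything demanded from the output):
  deps.gen = min2(8, 2) = 2
  config.gen = min2(-5, 2) = -5
  kernel.gen = sub(-5, 0) = -5
  router.gen = min2(2, 2) = 2
  model.gen = min2(-5, 2) = -5
  index.gen = min2(-5, -5) = -5
  layout.gen = absv(-5) = 5
  pack.gen = mul(5, -5) = -25

Propagation after the edit:
  kernel.gen: runs — alpha.txt 0->8; result -13.
  index.gen: runs — kernel.gen -5->-13; result -13.
  layout.gen: runs — index.gen -5->-13; result 13.
  pack.gen: runs — layout.gen 5->13; index.gen -5->-13; result -169.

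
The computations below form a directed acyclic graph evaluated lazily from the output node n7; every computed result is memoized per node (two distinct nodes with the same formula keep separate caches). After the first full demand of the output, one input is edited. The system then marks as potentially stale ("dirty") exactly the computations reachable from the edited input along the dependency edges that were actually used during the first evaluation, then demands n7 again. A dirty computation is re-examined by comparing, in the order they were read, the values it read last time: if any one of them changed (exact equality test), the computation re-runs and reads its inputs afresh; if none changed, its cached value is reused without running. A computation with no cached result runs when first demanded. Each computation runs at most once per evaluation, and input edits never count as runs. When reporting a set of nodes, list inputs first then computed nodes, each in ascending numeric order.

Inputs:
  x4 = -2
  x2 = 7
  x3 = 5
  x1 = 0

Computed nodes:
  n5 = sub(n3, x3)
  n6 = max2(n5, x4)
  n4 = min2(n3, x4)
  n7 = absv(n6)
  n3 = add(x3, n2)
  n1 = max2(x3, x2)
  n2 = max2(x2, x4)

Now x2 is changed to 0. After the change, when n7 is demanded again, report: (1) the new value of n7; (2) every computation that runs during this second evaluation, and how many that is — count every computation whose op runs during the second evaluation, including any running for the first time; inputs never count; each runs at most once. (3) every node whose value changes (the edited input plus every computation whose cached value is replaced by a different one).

Demanding n7 again yields 0.
5 computations run: n2, n3, n5, n6, n7.
The nodes whose values change: x2, n2, n3, n5, n6, n7.

First demand of the output computes:
  n2 = max2(7, -2) = 7
  n3 = add(5, 7) = 12
  n5 = sub(12, 5) = 7
  n6 = max2(7, -2) = 7
  n7 = absv(7) = 7

After the edit, cleaning proceeds:
  n2: a read changed (x2 7->0) — executes, giving 0.
  n3: a read changed (n2 7->0) — executes, giving 5.
  n5: a read changed (n3 12->5) — executes, giving 0.
  n6: a read changed (n5 7->0) — executes, giving 0.
  n7: a read changed (n6 7->0) — executes, giving 0.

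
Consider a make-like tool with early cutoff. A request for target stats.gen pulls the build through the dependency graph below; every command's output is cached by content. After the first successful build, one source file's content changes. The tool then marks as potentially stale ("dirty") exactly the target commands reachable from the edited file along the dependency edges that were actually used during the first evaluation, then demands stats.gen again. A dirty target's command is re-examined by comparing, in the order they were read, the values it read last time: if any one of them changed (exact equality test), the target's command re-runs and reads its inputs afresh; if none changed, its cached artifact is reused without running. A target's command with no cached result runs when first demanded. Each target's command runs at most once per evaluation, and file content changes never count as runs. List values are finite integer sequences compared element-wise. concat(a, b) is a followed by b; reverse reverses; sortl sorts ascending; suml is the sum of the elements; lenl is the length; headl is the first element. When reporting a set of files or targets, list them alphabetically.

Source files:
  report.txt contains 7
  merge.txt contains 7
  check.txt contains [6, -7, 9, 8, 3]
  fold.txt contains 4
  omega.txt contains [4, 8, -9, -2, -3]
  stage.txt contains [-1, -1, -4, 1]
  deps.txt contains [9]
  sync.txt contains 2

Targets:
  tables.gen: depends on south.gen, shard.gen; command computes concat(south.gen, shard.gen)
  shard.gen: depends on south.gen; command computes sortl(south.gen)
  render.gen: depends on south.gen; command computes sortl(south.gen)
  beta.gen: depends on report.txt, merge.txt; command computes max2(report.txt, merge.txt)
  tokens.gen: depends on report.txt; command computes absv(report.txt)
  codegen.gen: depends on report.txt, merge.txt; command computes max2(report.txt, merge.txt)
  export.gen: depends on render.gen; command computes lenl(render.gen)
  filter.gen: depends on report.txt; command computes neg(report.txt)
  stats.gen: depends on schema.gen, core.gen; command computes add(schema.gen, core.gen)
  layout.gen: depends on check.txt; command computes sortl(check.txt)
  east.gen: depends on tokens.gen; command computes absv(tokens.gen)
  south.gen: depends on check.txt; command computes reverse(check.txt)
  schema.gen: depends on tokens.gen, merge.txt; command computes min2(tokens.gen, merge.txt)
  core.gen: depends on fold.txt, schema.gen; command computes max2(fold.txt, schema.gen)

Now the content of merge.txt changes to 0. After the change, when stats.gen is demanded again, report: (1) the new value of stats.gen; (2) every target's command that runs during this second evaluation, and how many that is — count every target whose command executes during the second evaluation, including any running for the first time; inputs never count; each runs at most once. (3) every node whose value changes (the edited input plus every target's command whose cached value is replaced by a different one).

Demanding stats.gen again yields 4.
3 target commands run: core.gen, schema.gen, stats.gen.
The nodes whose values change: core.gen, merge.txt, schema.gen, stats.gen.

First demand of the output computes:
  tokens.gen = absv(7) = 7
  schema.gen = min2(7, 7) = 7
  core.gen = max2(4, 7) = 7
  stats.gen = add(7, 7) = 14

After the edit, cleaning proceeds:
  schema.gen: a read changed (merge.txt 7->0) — executes, giving 0.
  core.gen: a read changed (schema.gen 7->0) — executes, giving 4.
  stats.gen: a read changed (schema.gen 7->0; core.gen 7->4) — executes, giving 4.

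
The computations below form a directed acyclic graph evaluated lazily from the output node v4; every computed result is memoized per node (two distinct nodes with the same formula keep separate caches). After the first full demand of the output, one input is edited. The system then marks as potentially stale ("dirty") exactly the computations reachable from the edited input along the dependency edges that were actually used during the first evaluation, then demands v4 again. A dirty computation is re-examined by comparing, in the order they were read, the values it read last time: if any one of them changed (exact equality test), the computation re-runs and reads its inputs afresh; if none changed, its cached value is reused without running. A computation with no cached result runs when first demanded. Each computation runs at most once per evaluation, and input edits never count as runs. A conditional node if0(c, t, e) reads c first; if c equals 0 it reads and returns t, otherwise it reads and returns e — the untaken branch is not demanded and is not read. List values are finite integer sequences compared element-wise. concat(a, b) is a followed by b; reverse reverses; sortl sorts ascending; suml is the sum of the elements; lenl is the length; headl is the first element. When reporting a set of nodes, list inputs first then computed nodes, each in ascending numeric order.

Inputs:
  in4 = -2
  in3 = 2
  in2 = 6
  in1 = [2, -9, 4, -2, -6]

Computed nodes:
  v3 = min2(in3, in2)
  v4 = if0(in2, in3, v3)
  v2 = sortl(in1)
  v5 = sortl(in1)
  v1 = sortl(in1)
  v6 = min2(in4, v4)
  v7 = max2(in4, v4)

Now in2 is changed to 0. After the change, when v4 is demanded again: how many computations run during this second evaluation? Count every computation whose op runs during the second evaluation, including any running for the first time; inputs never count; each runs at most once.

First demand of the output computes:
  v3 = min2(2, 6) = 2
  v4 = if0(in2=6 -> else branch v3) = 2

After the edit, cleaning proceeds:
  v3: stays stale; no demand reaches it after the flip.
  v4: a read changed (in2 6->0) — executes, giving 2 — identical to its old value.

Note the branch switch — demand abandons v3, which is never re-examined.

1 computations run: v4.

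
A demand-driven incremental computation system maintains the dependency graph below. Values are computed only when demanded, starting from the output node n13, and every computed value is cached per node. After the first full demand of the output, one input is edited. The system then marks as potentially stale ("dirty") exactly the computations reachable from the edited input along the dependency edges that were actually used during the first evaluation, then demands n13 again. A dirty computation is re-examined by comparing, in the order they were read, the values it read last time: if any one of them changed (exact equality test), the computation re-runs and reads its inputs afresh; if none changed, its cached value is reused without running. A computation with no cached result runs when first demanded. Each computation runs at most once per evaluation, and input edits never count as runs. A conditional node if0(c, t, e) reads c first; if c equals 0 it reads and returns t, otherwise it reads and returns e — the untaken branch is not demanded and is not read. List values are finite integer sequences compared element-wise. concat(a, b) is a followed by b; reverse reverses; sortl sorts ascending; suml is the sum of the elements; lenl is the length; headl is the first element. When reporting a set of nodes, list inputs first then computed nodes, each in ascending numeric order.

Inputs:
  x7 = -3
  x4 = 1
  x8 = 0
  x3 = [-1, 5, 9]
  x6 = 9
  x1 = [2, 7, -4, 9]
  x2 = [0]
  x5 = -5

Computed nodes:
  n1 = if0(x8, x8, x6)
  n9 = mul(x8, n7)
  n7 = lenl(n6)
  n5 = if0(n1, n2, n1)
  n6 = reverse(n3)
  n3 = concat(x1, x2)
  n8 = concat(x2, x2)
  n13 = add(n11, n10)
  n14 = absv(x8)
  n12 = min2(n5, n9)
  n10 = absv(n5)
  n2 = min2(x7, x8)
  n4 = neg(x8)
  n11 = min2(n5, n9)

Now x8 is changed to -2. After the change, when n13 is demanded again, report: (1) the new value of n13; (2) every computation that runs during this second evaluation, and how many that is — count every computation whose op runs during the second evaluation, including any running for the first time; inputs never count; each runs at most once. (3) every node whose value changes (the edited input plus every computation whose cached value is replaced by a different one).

First evaluation (everything demanded from the output):
  n1 = if0(x8=0 -> then branch x8) = 0
  n2 = min2(-3, 0) = -3
  n3 = concat([2, 7, -4, 9], [0]) = [2, 7, -4, 9, 0]
  n5 = if0(n1=0 -> then branch n2) = -3
  n6 = reverse([2, 7, -4, 9, 0]) = [0, 9, -4, 7, 2]
  n7 = lenl([0, 9, -4, 7, 2]) = 5
  n9 = mul(0, 5) = 0
  n10 = absv(-3) = 3
  n11 = min2(-3, 0) = -3
  n13 = add(-3, 3) = 0

Propagation after the edit:
  n1: runs — x8 0->-2; x8 0->-2; result 9.
  n2: marked dirty but never re-examined — demand shifted away from it.
  n5: runs — n1 0->9; result 9.
  n9: runs — x8 0->-2; result -10.
  n10: runs — n5 -3->9; result 9.
  n11: runs — n5 -3->9; n9 0->-10; result -10.
  n13: runs — n11 -3->-10; n10 3->9; result -1.

Key observation: a condition flipped, so demand moved to the other branch — n2 is never re-examined.

New value of n13: -1.
Computations that run: n1, n5, n9, n10, n11, n13 — 6 in total.
Values that change: x8, n1, n5, n9, n10, n11, n13.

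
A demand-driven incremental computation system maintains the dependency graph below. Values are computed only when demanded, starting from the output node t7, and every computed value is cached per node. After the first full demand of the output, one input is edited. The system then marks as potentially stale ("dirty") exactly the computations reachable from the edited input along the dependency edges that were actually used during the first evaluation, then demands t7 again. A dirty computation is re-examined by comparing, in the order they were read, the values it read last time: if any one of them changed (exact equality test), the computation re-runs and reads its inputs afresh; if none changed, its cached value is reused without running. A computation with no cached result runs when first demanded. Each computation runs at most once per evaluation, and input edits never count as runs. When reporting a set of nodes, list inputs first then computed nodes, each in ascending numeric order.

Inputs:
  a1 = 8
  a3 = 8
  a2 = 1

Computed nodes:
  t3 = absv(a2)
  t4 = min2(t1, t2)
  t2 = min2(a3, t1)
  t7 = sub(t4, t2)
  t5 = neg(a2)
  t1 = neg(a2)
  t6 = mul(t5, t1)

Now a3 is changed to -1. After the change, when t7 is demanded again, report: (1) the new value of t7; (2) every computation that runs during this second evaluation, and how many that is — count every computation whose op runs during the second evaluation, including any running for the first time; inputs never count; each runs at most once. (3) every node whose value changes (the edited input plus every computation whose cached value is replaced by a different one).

New value of t7: 0.
Computations that run: t2 — 1 in total.
Values that change: a3.
Key observation: the change is absorbed at t2 — it re-runs but produces the same value, and the output's value is unchanged.

First evaluation (everything demanded from the output):
  t1 = neg(1) = -1
  t2 = min2(8, -1) = -1
  t4 = min2(-1, -1) = -1
  t7 = sub(-1, -1) = 0

Propagation after the edit:
  t2: runs — a3 8->-1; result -1 (same value as before).
  t4: checked — values it read are unchanged (t1 unchanged, t2 unchanged); reused cached -1 without running.
  t7: checked — values it read are unchanged (t4 unchanged, t2 unchanged); reused cached 0 without running.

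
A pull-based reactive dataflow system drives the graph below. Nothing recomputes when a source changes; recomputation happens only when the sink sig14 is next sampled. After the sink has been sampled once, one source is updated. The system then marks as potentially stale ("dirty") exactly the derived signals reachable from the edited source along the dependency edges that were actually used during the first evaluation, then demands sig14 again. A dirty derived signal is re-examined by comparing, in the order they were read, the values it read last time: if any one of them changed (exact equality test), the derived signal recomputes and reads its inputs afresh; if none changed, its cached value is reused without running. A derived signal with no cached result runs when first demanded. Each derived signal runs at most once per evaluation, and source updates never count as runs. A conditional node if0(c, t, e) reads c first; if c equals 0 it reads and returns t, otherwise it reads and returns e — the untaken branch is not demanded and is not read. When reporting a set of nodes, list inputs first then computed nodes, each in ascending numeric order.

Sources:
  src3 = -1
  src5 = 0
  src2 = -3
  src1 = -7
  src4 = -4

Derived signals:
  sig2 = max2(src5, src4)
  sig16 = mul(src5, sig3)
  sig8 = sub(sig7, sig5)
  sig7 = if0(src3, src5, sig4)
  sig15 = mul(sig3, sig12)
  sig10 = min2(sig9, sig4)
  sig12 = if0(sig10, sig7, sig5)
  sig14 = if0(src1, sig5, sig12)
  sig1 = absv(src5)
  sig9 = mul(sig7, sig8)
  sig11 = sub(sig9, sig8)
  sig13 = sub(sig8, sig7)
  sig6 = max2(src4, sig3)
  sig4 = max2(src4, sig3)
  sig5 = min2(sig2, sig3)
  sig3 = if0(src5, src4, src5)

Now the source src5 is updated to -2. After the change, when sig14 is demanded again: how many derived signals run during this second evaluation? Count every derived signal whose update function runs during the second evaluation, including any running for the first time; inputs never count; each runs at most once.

Derived signals that run: sig2, sig3, sig4, sig5, sig7, sig8, sig9, sig10, sig12, sig14 — 10 in total.

First evaluation (everything demanded from the output):
  sig2 = max2(0, -4) = 0
  sig3 = if0(src5=0 -> then branch src4) = -4
  sig4 = max2(-4, -4) = -4
  sig5 = min2(0, -4) = -4
  sig7 = if0(src3=-1 -> else branch sig4) = -4
  sig8 = sub(-4, -4) = 0
  sig9 = mul(-4, 0) = 0
  sig10 = min2(0, -4) = -4
  sig12 = if0(sig10=-4 -> else branch sig5) = -4
  sig14 = if0(src1=-7 -> else branch sig12) = -4

Propagation after the edit:
  sig2: runs — src5 0->-2; result -2.
  sig3: runs — src5 0->-2; result -2.
  sig4: runs — sig3 -4->-2; result -2.
  sig5: runs — sig2 0->-2; sig3 -4->-2; result -2.
  sig7: runs — sig4 -4->-2; result -2.
  sig8: runs — sig7 -4->-2; sig5 -4->-2; result 0 (same value as before).
  sig9: runs — sig7 -4->-2; result 0 (same value as before).
  sig10: runs — sig4 -4->-2; result -2.
  sig12: runs — sig10 -4->-2; sig5 -4->-2; result -2.
  sig14: runs — sig12 -4->-2; result -2.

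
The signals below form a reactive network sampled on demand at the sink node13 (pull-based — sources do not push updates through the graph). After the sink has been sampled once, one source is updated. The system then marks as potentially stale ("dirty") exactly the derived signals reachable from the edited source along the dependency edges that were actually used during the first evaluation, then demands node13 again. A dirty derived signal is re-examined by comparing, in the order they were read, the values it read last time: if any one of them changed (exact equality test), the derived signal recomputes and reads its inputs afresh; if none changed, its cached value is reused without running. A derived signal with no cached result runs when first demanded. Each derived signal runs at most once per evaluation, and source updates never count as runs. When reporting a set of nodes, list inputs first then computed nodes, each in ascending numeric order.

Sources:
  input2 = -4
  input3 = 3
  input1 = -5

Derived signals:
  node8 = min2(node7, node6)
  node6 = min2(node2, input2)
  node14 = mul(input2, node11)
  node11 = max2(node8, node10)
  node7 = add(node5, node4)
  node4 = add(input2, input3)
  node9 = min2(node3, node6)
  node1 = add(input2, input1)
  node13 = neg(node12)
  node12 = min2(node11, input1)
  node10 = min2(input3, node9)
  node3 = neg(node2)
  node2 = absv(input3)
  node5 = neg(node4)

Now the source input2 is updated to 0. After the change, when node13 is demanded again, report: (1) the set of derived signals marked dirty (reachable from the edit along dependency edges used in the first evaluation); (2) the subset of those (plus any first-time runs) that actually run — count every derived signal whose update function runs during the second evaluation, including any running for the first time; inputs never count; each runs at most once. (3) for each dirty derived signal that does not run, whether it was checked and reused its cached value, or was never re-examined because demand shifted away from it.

Dirty set: node4, node5, node6, node7, node8, node9, node10, node11, node12, node13.
Run set: node4, node5, node6, node7, node8, node9, node10, node11, node12 (9 run).
Re-examined without running (cache reused): node13.
The important point: at node13 every value read last time is unchanged, so the dirty flag clears without a run.

Initial pass — values computed on the first demand:
  node2 = absv(3) = 3
  node3 = neg(3) = -3
  node4 = add(-4, 3) = -1
  node5 = neg(-1) = 1
  node6 = min2(3, -4) = -4
  node7 = add(1, -1) = 0
  node8 = min2(0, -4) = -4
  node9 = min2(-3, -4) = -4
  node10 = min2(3, -4) = -4
  node11 = max2(-4, -4) = -4
  node12 = min2(-4, -5) = -5
  node13 = neg(-5) = 5

Second demand — change propagation:
  node4: re-runs because input2 -4->0; new result 3.
  node5: re-runs because node4 -1->3; new result -3.
  node6: re-runs because input2 -4->0; new result 0.
  node7: re-runs because node5 1->-3; node4 -1->3; new result 0 (unchanged).
  node8: re-runs because node6 -4->0; new result 0.
  node9: re-runs because node6 -4->0; new result -3.
  node10: re-runs because node9 -4->-3; new result -3.
  node11: re-runs because node8 -4->0; node10 -4->-3; new result 0.
  node12: re-runs because node11 -4->0; new result -5 (unchanged).
  node13: re-examined; everything it read last time is the same (node12 unchanged) — cache 5 kept, no run.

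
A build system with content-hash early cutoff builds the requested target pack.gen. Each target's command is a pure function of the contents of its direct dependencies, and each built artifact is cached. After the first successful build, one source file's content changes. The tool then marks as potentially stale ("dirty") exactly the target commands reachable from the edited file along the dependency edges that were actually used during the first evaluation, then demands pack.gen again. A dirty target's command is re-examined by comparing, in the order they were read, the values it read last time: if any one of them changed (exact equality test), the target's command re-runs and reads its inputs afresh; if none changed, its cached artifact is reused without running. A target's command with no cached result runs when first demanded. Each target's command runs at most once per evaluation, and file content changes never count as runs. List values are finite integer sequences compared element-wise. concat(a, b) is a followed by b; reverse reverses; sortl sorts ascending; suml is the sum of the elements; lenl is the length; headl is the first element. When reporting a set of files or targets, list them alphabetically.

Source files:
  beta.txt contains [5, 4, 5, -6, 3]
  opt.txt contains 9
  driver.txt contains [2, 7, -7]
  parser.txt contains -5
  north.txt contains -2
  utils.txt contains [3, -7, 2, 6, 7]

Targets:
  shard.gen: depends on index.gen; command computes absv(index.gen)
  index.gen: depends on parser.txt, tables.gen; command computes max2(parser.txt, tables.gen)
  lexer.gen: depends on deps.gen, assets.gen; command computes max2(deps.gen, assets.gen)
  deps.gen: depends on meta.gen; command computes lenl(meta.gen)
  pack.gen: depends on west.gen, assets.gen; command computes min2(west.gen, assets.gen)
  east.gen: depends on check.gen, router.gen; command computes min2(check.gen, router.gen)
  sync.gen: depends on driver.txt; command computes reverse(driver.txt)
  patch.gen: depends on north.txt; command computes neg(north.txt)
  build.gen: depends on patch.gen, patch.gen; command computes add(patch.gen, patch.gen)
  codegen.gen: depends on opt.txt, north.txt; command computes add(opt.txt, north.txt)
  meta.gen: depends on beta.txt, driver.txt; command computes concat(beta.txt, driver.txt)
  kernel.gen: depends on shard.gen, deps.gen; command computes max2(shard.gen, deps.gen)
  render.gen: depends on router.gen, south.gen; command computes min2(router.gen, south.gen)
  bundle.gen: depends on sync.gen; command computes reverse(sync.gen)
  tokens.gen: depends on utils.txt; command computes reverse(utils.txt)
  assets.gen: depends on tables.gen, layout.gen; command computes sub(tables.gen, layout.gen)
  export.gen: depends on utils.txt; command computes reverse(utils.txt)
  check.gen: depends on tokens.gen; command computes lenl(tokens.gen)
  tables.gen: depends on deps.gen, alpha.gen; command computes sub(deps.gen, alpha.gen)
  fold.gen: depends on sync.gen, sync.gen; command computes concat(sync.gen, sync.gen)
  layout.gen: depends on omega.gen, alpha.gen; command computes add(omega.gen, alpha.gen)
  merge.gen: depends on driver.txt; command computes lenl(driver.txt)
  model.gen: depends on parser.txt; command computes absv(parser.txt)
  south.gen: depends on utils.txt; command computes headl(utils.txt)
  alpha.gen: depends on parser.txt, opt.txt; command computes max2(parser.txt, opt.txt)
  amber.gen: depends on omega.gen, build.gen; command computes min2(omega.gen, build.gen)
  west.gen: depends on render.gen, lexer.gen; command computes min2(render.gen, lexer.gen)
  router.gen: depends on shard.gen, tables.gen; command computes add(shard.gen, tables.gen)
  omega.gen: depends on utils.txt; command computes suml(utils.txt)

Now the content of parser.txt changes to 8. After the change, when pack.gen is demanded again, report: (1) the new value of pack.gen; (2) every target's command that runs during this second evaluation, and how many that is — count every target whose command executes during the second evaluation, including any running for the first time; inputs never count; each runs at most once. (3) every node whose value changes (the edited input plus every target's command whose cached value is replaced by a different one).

New value of pack.gen: -21.
Target commands that run: alpha.gen, index.gen, pack.gen, render.gen, router.gen, shard.gen, west.gen — 7 in total.
Values that change: index.gen, parser.txt, render.gen, router.gen, shard.gen, west.gen.
Key observation: the cutoff stops propagation at tables.gen — its inputs' values are unchanged, so it reuses its cache.

First evaluation (everything demanded from the output):
  alpha.gen = max2(-5, 9) = 9
  meta.gen = concat([5, 4, 5, -6, 3], [2, 7, -7]) = [5, 4, 5, -6, 3, 2, 7, -7]
  deps.gen = lenl([5, 4, 5, -6, 3, 2, 7, -7]) = 8
  omega.gen = suml([3, -7, 2, 6, 7]) = 11
  layout.gen = add(11, 9) = 20
  south.gen = headl([3, -7, 2, 6, 7]) = 3
  tables.gen = sub(8, 9) = -1
  assets.gen = sub(-1, 20) = -21
  index.gen = max2(-5, -1) = -1
  lexer.gen = max2(8, -21) = 8
  shard.gen = absv(-1) = 1
  router.gen = add(1, -1) = 0
  render.gen = min2(0, 3) = 0
  west.gen = min2(0, 8) = 0
  pack.gen = min2(0, -21) = -21

Propagation after the edit:
  alpha.gen: runs — parser.txt -5->8; result 9 (same value as before).
  layout.gen: checked — values it read are unchanged (omega.gen unchanged, alpha.gen unchanged); reused cached 20 without running.
  tables.gen: checked — values it read are unchanged (deps.gen unchanged, alpha.gen unchanged); reused cached -1 without running.
  assets.gen: checked — values it read are unchanged (tables.gen unchanged, layout.gen unchanged); reused cached -21 without running.
  index.gen: runs — parser.txt -5->8; result 8.
  lexer.gen: checked — values it read are unchanged (deps.gen unchanged, assets.gen unchanged); reused cached 8 without running.
  shard.gen: runs — index.gen -1->8; result 8.
  router.gen: runs — shard.gen 1->8; result 7.
  render.gen: runs — router.gen 0->7; result 3.
  west.gen: runs — render.gen 0->3; result 3.
  pack.gen: runs — west.gen 0->3; result -21 (same value as before).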